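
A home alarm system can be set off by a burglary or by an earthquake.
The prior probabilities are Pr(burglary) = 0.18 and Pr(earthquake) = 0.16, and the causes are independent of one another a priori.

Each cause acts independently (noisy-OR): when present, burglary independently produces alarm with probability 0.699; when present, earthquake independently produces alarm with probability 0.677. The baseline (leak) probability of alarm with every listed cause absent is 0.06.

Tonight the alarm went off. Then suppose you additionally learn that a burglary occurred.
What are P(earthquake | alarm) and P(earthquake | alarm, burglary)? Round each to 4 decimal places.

Under noisy-OR, P(alarm | causes) = 1 − (1−0.06)·∏(1−qᵢ) over the active causes.
P(alarm) = 0.06×0.82×0.84 + 0.69638×0.82×0.16 + 0.71706×0.18×0.84 + 0.90861×0.18×0.16 = 0.041328 + 0.091365 + 0.108419 + 0.026168 = 0.267280
The earthquake-present share is 0.091365 + 0.026168 = 0.117533.
Hence the posterior is 0.117533/0.267280 ≈ 0.4397.

With the extra evidence:
For the numerator, keep only earthquake=true terms: 0.90861*0.16 = 0.145378
Denominator P(alarm | burglary): 0.71706*0.84 + 0.90861*0.16 = 0.747708
Posterior = 0.145378 / 0.747708 ≈ 0.1944
The drop from 0.4397 to 0.1944 is the explaining-away (discounting) effect.

P(earthquake | alarm) ≈ 0.4397; P(earthquake | alarm, burglary) ≈ 0.1944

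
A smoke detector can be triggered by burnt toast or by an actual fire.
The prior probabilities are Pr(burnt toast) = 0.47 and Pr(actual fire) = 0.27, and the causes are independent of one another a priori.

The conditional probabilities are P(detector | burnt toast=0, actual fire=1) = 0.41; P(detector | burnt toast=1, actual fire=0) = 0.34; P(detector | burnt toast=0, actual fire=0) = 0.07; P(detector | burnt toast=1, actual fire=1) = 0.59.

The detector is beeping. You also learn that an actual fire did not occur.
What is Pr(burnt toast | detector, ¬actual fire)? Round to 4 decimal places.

Pr(burnt toast | detector, ¬actual fire) ≈ 0.8116

Numerator (weight on configurations with burnt toast): 0.34×0.47 = 0.159800
Denominator P(detector | ¬actual fire): 0.07×0.53 + 0.34×0.47 = 0.196900
P(burnt toast | detector, ¬actual fire) = 0.159800/0.196900 ≈ 0.8116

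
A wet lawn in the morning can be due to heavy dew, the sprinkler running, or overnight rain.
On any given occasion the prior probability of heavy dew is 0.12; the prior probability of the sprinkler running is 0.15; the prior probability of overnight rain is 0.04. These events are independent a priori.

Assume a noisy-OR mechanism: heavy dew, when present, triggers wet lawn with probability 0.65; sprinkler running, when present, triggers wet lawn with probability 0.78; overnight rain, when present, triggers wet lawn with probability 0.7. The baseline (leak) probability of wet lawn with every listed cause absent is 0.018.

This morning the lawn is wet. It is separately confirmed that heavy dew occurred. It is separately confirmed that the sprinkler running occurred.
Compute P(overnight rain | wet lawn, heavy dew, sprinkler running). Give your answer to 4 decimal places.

P(overnight rain | wet lawn, heavy dew, sprinkler running) ≈ 0.0422

Under noisy-OR, P(wet lawn | causes) = 1 − (1−0.018)·∏(1−qᵢ) over the active causes.
Numerator (weight on configurations with overnight rain): 0.977316·0.04 = 0.039093
The normalizing constant is 0.924386·0.96 + 0.977316·0.04 = 0.926504
Posterior = 0.039093 / 0.926504 ≈ 0.0422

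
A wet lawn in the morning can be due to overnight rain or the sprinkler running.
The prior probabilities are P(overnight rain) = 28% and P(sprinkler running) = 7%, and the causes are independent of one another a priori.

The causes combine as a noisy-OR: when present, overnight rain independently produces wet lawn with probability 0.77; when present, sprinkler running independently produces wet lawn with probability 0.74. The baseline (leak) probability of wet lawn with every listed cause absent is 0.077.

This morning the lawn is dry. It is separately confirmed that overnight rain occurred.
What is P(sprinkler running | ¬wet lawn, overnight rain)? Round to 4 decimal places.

Under noisy-OR, P(wet lawn | causes) = 1 − (1−0.077)·∏(1−qᵢ) over the active causes.
Sum P(¬wet lawn|·) weighted by the priors over both values of sprinkler running:
  P(¬wet lawn | overnight rain) = 0.21229*0.93 + 0.055195*0.07
        = 0.197430 + 0.003864 = 0.201294
Keeping only the sprinkler running-present terms gives 0.003864, so
  P(sprinkler running | ¬wet lawn, overnight rain) = 0.003864 / 0.201294 ≈ 0.0192

P(sprinkler running | ¬wet lawn, overnight rain) ≈ 0.0192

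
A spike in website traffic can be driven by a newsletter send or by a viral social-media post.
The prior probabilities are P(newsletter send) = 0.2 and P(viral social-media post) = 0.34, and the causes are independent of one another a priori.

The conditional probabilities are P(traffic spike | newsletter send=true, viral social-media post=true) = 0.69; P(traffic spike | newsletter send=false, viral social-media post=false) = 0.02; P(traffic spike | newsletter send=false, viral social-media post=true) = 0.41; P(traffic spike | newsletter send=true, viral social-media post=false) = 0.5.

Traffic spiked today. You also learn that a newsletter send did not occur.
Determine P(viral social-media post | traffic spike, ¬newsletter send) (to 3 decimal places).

P(viral social-media post | traffic spike, ¬newsletter send) ≈ 0.913

Numerator (weight on configurations with viral social-media post): 0.41·0.34 = 0.139400
Denominator P(traffic spike | ¬newsletter send): 0.02·0.66 + 0.41·0.34 = 0.152600
Posterior = 0.139400 / 0.152600 ≈ 0.913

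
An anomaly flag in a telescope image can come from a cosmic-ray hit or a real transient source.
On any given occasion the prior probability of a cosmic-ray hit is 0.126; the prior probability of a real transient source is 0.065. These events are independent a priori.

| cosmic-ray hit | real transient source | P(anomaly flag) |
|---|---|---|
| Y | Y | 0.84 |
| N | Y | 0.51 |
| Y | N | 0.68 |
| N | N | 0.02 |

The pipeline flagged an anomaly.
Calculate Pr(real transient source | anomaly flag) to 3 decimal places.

Pr(real transient source | anomaly flag) ≈ 0.271

P(anomaly flag) = 0.02·0.874·0.935 + 0.51·0.874·0.065 + 0.68·0.126·0.935 + 0.84·0.126·0.065 = 0.016344 + 0.028973 + 0.080111 + 0.006880 = 0.132308
Of this, 0.035853 comes from 0.028973 + 0.006880 (the real transient source=true cases).
P(real transient source | anomaly flag) = 0.035853 / 0.132308 ≈ 0.271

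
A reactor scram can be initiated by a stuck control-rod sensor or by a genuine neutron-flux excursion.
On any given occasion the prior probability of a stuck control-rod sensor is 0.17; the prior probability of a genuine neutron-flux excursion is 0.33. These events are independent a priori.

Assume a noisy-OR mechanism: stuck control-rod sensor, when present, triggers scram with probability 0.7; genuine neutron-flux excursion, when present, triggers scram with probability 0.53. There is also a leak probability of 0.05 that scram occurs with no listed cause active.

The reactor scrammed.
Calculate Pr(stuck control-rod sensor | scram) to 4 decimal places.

Pr(stuck control-rod sensor | scram) ≈ 0.4202

Under noisy-OR, P(scram | causes) = 1 − (1−0.05)·∏(1−qᵢ) over the active causes.
P(scram) = 0.05×0.83×0.67 + 0.5535×0.83×0.33 + 0.715×0.17×0.67 + 0.86605×0.17×0.33 = 0.027805 + 0.151604 + 0.081439 + 0.048585 = 0.309433
The stuck control-rod sensor-present share is 0.081439 + 0.048585 = 0.130024.
So P(stuck control-rod sensor | scram) = 0.130024/0.309433 ≈ 0.4202.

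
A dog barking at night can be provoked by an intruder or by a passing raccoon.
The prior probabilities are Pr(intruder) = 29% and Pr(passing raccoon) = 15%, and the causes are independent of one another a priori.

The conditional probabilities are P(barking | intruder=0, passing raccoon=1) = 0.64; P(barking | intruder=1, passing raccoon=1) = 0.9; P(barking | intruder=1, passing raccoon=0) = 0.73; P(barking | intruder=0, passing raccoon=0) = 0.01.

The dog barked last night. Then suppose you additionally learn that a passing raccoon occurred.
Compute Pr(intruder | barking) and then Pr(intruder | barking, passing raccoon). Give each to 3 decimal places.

P(barking) = 0.01·0.71·0.85 + 0.64·0.71·0.15 + 0.73·0.29·0.85 + 0.9·0.29·0.15 = 0.006035 + 0.068160 + 0.179945 + 0.039150 = 0.293290
Of this, 0.219095 comes from 0.179945 + 0.039150 (the intruder=true cases).
Hence the posterior is 0.219095/0.293290 ≈ 0.747.

Now also conditioning on passing raccoon=true:
P(barking | passing raccoon) = 0.64·0.71 + 0.9·0.29 = 0.454400 + 0.261000 = 0.715400
Of this, 0.261000 comes from 0.9·0.29 (the intruder=true cases).
So P(intruder | barking, passing raccoon) = 0.261000/0.715400 ≈ 0.365.
The drop from 0.747 to 0.365 is the explaining-away (discounting) effect.

Pr(intruder | barking) ≈ 0.747; Pr(intruder | barking, passing raccoon) ≈ 0.365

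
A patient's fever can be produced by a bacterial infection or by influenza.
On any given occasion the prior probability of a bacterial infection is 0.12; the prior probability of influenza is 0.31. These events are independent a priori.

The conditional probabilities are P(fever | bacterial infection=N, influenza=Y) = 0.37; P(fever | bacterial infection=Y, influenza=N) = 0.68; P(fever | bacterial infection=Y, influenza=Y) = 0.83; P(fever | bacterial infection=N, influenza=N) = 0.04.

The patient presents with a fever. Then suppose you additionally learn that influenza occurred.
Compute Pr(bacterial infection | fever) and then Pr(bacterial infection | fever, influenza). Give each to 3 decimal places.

Enumerate the 4 (bacterial infection, influenza) configurations and weight by the priors:
  P(fever) = 0.04*0.88*0.69 + 0.37*0.88*0.31 + 0.68*0.12*0.69 + 0.83*0.12*0.31
        = 0.024288 + 0.100936 + 0.056304 + 0.030876 = 0.212404
Keeping only the bacterial infection-present terms gives 0.087180, so
  P(bacterial infection | fever) = 0.087180 / 0.212404 ≈ 0.410

Now also conditioning on influenza=true:
By total probability over both values of bacterial infection:
  P(fever | influenza) = 0.37·0.88 + 0.83·0.12
        = 0.325600 + 0.099600 = 0.425200
The terms with bacterial infection present sum to 0.099600, so
  P(bacterial infection | fever, influenza) = 0.099600 / 0.425200 ≈ 0.234

Pr(bacterial infection | fever) ≈ 0.410; Pr(bacterial infection | fever, influenza) ≈ 0.234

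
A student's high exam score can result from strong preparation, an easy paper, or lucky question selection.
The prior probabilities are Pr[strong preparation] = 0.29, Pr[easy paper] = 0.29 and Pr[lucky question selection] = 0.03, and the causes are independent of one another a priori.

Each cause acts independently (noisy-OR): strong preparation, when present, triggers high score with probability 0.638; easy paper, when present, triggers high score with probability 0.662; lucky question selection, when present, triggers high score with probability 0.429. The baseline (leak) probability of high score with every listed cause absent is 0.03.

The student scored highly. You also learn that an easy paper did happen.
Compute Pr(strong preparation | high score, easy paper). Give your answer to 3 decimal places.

Under noisy-OR, P(high score | causes) = 1 − (1−0.03)·∏(1−qᵢ) over the active causes.
Numerator (weight on configurations with strong preparation): 0.247914 + 0.008110 = 0.256024
Normalizer over all consistent configurations: 0.67214*0.71*0.97 + 0.812792*0.71*0.03 + 0.881315*0.29*0.97 + 0.932231*0.29*0.03 = 0.736239
Posterior = 0.256024 / 0.736239 ≈ 0.348

Pr(strong preparation | high score, easy paper) ≈ 0.348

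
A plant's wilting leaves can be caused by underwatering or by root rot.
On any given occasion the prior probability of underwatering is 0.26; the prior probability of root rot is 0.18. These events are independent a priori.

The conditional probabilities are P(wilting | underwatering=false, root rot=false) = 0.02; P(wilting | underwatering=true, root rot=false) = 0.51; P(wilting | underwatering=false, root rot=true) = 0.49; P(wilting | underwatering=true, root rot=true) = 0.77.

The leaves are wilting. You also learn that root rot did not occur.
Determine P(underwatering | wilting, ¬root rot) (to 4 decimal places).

P(underwatering | wilting, ¬root rot) ≈ 0.8996

Numerator (weight on configurations with underwatering): 0.51·0.26 = 0.132600
The normalizing constant is 0.02·0.74 + 0.51·0.26 = 0.147400
Posterior = 0.132600 / 0.147400 ≈ 0.8996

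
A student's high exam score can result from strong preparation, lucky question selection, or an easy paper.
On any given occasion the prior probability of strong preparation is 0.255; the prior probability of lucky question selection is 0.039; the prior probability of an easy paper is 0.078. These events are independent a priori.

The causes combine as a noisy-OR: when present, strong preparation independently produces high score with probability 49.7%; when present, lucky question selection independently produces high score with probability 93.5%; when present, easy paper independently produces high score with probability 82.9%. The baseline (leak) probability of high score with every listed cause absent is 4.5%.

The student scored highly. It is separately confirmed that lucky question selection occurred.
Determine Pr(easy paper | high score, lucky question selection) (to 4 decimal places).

Pr(easy paper | high score, lucky question selection) ≈ 0.0814

Under noisy-OR, P(high score | causes) = 1 − (1−0.045)·∏(1−qᵢ) over the active causes.
Weight on easy paper=true, given the evidence: 0.057493 + 0.019784 = 0.077277
Normalizer over all consistent configurations: 0.937925*0.745*0.922 + 0.989385*0.745*0.078 + 0.968776*0.255*0.922 + 0.994661*0.255*0.078 = 0.949297
P(easy paper | high score, lucky question selection) = 0.077277/0.949297 ≈ 0.0814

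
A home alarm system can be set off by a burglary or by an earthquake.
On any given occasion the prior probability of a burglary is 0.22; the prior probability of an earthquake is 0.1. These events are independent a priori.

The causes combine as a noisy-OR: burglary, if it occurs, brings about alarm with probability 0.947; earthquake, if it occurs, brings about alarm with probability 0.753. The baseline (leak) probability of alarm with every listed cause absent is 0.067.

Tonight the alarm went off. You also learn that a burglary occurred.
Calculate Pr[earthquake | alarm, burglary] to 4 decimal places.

Under noisy-OR, P(alarm | causes) = 1 − (1−0.067)·∏(1−qᵢ) over the active causes.
For the numerator, keep only earthquake=true terms: 0.987786×0.1 = 0.098779
Normalizer over all consistent configurations: 0.950551×0.9 + 0.987786×0.1 = 0.954275
P(earthquake | alarm, burglary) = 0.098779/0.954275 ≈ 0.1035

Pr[earthquake | alarm, burglary] ≈ 0.1035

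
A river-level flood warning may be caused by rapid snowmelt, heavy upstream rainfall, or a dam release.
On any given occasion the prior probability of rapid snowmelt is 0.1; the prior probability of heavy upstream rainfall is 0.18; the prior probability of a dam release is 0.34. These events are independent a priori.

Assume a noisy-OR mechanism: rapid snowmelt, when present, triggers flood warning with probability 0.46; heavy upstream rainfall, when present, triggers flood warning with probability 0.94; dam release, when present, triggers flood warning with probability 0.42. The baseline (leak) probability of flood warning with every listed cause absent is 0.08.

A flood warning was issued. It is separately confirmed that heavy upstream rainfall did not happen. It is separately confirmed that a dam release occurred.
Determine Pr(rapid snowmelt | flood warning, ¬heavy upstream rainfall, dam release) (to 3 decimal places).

Under noisy-OR, P(flood warning | causes) = 1 − (1−0.08)·∏(1−qᵢ) over the active causes.
Weight on rapid snowmelt=true, given the evidence: 0.711856*0.1 = 0.071186
Normalizer over all consistent configurations: 0.4664*0.9 + 0.711856*0.1 = 0.490946
P(rapid snowmelt | flood warning, ¬heavy upstream rainfall, dam release) = 0.071186/0.490946 ≈ 0.145

Pr(rapid snowmelt | flood warning, ¬heavy upstream rainfall, dam release) ≈ 0.145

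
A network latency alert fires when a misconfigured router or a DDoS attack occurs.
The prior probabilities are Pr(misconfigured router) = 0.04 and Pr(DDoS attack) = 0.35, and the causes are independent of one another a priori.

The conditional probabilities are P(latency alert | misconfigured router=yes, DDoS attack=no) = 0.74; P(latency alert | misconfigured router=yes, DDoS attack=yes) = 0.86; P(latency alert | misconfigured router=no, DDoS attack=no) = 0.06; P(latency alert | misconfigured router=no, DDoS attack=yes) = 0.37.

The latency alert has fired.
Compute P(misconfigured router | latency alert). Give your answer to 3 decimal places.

Numerator (weight on configurations with misconfigured router): 0.019240 + 0.012040 = 0.031280
The normalizing constant is 0.06×0.96×0.65 + 0.37×0.96×0.35 + 0.74×0.04×0.65 + 0.86×0.04×0.35 = 0.193040
Posterior = 0.031280 / 0.193040 ≈ 0.162

P(misconfigured router | latency alert) ≈ 0.162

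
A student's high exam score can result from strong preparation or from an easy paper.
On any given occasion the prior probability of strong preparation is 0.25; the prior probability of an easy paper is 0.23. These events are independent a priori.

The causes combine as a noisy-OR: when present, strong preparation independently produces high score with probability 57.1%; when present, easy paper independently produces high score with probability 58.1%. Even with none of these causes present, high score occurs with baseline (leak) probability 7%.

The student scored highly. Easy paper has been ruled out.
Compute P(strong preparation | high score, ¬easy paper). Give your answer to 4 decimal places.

Under noisy-OR, P(high score | causes) = 1 − (1−0.07)·∏(1−qᵢ) over the active causes.
For the numerator, keep only strong preparation=true terms: 0.60103·0.25 = 0.150257
The normalizing constant is 0.07·0.75 + 0.60103·0.25 = 0.202757
P(strong preparation | high score, ¬easy paper) = 0.150257/0.202757 ≈ 0.7411

P(strong preparation | high score, ¬easy paper) ≈ 0.7411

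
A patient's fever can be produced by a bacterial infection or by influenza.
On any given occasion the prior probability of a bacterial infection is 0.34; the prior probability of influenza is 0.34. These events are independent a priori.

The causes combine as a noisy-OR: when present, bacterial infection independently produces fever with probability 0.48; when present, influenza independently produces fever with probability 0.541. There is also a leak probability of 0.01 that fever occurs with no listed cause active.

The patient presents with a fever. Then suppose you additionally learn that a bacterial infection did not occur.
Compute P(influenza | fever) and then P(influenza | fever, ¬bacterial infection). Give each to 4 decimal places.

Under noisy-OR, P(fever | causes) = 1 − (1−0.01)·∏(1−qᵢ) over the active causes.
Sum P(fever|·) weighted by the priors over the 4 (bacterial infection, influenza) configurations:
  P(fever) = 0.01×0.66×0.66 + 0.54559×0.66×0.34 + 0.4852×0.34×0.66 + 0.763707×0.34×0.34
        = 0.004356 + 0.122430 + 0.108879 + 0.088285 = 0.323950
Keeping only the influenza-present terms gives 0.210715, so
  P(influenza | fever) = 0.210715 / 0.323950 ≈ 0.6505

Now condition on the additional information:
Enumerate both values of influenza and weight by the priors:
  P(fever | ¬bacterial infection) = 0.01·0.66 + 0.54559·0.34
        = 0.006600 + 0.185501 = 0.192101
The terms with influenza present sum to 0.185501, so
  P(influenza | fever, ¬bacterial infection) = 0.185501 / 0.192101 ≈ 0.9656
With bacterial infection excluded, influenza must carry more of the explanatory weight for the fever.

P(influenza | fever) ≈ 0.6505; P(influenza | fever, ¬bacterial infection) ≈ 0.9656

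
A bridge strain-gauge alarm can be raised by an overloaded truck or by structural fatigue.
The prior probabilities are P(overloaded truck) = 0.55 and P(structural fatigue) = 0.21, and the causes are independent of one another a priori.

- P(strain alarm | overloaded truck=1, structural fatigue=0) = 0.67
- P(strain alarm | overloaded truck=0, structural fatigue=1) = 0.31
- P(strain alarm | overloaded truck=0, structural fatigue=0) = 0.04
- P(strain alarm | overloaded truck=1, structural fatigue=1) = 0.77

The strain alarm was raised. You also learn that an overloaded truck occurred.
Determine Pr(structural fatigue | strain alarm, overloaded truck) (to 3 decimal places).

For the numerator, keep only structural fatigue=true terms: 0.77×0.21 = 0.161700
Normalizer over all consistent configurations: 0.67×0.79 + 0.77×0.21 = 0.691000
Posterior = 0.161700 / 0.691000 ≈ 0.234

Pr(structural fatigue | strain alarm, overloaded truck) ≈ 0.234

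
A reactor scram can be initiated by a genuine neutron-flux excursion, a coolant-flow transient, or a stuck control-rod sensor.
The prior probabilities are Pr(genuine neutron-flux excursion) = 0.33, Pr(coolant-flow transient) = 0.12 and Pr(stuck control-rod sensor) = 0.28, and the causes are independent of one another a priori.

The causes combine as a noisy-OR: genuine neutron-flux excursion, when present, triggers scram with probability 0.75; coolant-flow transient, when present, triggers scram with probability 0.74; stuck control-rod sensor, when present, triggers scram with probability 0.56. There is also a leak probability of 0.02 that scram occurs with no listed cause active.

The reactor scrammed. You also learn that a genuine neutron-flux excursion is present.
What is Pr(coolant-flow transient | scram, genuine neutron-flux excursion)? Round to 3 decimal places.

Under noisy-OR, P(scram | causes) = 1 − (1−0.02)·∏(1−qᵢ) over the active causes.
Enumerate the 4 (coolant-flow transient, stuck control-rod sensor) configurations and weight by the priors:
  P(scram | genuine neutron-flux excursion) = 0.755*0.88*0.72 + 0.8922*0.88*0.28 + 0.9363*0.12*0.72 + 0.971972*0.12*0.28
        = 0.478368 + 0.219838 + 0.080896 + 0.032658 = 0.811760
Keeping only the coolant-flow transient-present terms gives 0.113554, so
  P(coolant-flow transient | scram, genuine neutron-flux excursion) = 0.113554 / 0.811760 ≈ 0.140

Pr(coolant-flow transient | scram, genuine neutron-flux excursion) ≈ 0.140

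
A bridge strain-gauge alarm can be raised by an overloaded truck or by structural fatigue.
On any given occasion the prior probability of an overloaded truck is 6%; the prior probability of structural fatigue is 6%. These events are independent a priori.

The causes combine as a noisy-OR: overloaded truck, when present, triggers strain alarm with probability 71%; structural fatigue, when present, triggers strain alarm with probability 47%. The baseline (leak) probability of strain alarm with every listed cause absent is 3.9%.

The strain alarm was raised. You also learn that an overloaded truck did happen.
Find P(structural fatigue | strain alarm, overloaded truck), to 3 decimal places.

Under noisy-OR, P(strain alarm | causes) = 1 − (1−0.039)·∏(1−qᵢ) over the active causes.
P(strain alarm | overloaded truck) = 0.72131*0.94 + 0.852294*0.06 = 0.678031 + 0.051138 = 0.729169
The structural fatigue-present share is 0.852294*0.06 = 0.051138.
Hence the posterior is 0.051138/0.729169 ≈ 0.070.

P(structural fatigue | strain alarm, overloaded truck) ≈ 0.070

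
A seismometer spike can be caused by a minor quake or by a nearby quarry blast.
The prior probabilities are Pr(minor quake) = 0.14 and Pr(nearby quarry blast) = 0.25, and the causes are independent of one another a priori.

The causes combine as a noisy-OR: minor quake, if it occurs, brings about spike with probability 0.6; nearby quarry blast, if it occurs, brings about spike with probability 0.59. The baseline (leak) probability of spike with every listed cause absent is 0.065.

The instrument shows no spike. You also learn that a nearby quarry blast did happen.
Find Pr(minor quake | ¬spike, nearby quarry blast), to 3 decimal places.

Under noisy-OR, P(spike | causes) = 1 − (1−0.065)·∏(1−qᵢ) over the active causes.
Numerator (weight on configurations with minor quake): 0.15334×0.14 = 0.021468
Denominator P(¬spike | nearby quarry blast): 0.38335×0.86 + 0.15334×0.14 = 0.351149
P(minor quake | ¬spike, nearby quarry blast) = 0.021468/0.351149 ≈ 0.061

Pr(minor quake | ¬spike, nearby quarry blast) ≈ 0.061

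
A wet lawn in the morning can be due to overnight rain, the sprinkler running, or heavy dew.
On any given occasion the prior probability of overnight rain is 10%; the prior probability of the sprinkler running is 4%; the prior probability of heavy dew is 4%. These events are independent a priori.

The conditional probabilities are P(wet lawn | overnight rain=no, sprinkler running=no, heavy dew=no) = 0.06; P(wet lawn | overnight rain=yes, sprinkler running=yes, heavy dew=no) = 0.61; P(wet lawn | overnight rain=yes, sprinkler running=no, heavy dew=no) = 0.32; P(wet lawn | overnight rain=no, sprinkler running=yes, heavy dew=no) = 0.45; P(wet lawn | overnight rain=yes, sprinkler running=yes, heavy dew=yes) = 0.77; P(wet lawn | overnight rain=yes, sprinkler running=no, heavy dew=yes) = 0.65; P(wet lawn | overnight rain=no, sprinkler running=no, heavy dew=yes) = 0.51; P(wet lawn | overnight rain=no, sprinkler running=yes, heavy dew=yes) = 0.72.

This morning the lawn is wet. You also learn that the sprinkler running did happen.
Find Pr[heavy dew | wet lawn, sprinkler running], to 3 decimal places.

P(wet lawn | sprinkler running) = 0.45*0.9*0.96 + 0.72*0.9*0.04 + 0.61*0.1*0.96 + 0.77*0.1*0.04 = 0.388800 + 0.025920 + 0.058560 + 0.003080 = 0.476360
Restricting to configurations with heavy dew present: 0.025920 + 0.003080 = 0.029000.
P(heavy dew | wet lawn, sprinkler running) = 0.029000 / 0.476360 ≈ 0.061

Pr[heavy dew | wet lawn, sprinkler running] ≈ 0.061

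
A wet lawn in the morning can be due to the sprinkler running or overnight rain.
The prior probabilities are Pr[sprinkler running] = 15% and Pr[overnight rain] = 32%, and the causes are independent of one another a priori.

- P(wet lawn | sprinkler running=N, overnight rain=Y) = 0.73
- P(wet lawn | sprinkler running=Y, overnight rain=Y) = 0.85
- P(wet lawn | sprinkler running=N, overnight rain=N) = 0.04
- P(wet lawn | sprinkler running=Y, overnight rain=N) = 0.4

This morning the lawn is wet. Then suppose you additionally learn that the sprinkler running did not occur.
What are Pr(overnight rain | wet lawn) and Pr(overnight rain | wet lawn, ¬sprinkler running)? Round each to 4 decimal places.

P(wet lawn) = 0.04*0.85*0.68 + 0.73*0.85*0.32 + 0.4*0.15*0.68 + 0.85*0.15*0.32 = 0.023120 + 0.198560 + 0.040800 + 0.040800 = 0.303280
The overnight rain-present share is 0.198560 + 0.040800 = 0.239360.
P(overnight rain | wet lawn) = 0.239360 / 0.303280 ≈ 0.7892

Now also conditioning on sprinkler running≠true:
Sum P(wet lawn|·) weighted by the priors over both values of overnight rain:
  P(wet lawn | ¬sprinkler running) = 0.04·0.68 + 0.73·0.32
        = 0.027200 + 0.233600 = 0.260800
Configurations with overnight rain contribute 0.233600, so
  P(overnight rain | wet lawn, ¬sprinkler running) = 0.233600 / 0.260800 ≈ 0.8957
With sprinkler running excluded, overnight rain must carry more of the explanatory weight for the wet lawn.

Pr(overnight rain | wet lawn) ≈ 0.7892; Pr(overnight rain | wet lawn, ¬sprinkler running) ≈ 0.8957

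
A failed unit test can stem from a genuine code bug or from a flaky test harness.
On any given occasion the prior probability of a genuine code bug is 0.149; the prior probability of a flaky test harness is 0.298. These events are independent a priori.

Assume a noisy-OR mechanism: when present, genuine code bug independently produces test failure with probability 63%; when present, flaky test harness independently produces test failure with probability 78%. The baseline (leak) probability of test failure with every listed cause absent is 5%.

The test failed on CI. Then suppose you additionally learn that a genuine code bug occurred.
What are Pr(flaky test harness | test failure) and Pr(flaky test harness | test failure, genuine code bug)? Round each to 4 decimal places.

Pr(flaky test harness | test failure) ≈ 0.7120; Pr(flaky test harness | test failure, genuine code bug) ≈ 0.3765

Under noisy-OR, P(test failure | causes) = 1 − (1−0.05)·∏(1−qᵢ) over the active causes.
Numerator (weight on configurations with flaky test harness): 0.200596 + 0.040968 = 0.241564
Normalizer over all consistent configurations: 0.05·0.851·0.702 + 0.791·0.851·0.298 + 0.6485·0.149·0.702 + 0.92267·0.149·0.298 = 0.339266
P(flaky test harness | test failure) = 0.241564/0.339266 ≈ 0.7120

Now condition on the additional information:
P(test failure | genuine code bug) = 0.6485*0.702 + 0.92267*0.298 = 0.455247 + 0.274956 = 0.730203
Of this, 0.274956 comes from 0.92267*0.298 (the flaky test harness=true cases).
Hence the posterior is 0.274956/0.730203 ≈ 0.3765.
The drop from 0.7120 to 0.3765 is the explaining-away (discounting) effect.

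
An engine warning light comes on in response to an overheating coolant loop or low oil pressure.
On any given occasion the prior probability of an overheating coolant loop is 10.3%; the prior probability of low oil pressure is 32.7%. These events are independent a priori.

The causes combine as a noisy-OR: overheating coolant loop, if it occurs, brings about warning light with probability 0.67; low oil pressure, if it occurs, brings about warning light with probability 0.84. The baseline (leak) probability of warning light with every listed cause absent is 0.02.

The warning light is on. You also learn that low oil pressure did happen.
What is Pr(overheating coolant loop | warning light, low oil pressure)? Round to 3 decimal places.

Pr(overheating coolant loop | warning light, low oil pressure) ≈ 0.114

Under noisy-OR, P(warning light | causes) = 1 − (1−0.02)·∏(1−qᵢ) over the active causes.
For the numerator, keep only overheating coolant loop=true terms: 0.948256·0.103 = 0.097670
Normalizer over all consistent configurations: 0.8432·0.897 + 0.948256·0.103 = 0.854020
P(overheating coolant loop | warning light, low oil pressure) = 0.097670/0.854020 ≈ 0.114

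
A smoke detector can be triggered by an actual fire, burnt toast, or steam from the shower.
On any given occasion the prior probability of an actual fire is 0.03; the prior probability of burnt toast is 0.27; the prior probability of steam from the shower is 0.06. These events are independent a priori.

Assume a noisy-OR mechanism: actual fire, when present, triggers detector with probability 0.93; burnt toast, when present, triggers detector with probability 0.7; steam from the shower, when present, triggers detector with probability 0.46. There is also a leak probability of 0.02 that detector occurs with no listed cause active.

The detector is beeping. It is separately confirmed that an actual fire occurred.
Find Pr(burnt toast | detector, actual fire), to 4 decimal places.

Pr(burnt toast | detector, actual fire) ≈ 0.2797

Under noisy-OR, P(detector | causes) = 1 − (1−0.02)·∏(1−qᵢ) over the active causes.
By total probability over the 4 (burnt toast, steam from the shower) configurations:
  P(detector | actual fire) = 0.9314×0.73×0.94 + 0.962956×0.73×0.06 + 0.97942×0.27×0.94 + 0.988887×0.27×0.06
        = 0.639127 + 0.042177 + 0.248577 + 0.016020 = 0.945901
Keeping only the burnt toast-present terms gives 0.264597, so
  P(burnt toast | detector, actual fire) = 0.264597 / 0.945901 ≈ 0.2797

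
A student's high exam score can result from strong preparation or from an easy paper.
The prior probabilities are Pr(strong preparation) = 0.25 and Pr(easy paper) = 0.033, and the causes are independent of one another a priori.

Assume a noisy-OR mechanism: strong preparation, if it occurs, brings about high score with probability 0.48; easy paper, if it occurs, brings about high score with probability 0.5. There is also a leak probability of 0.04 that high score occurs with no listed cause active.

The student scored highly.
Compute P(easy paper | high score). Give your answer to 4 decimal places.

Under noisy-OR, P(high score | causes) = 1 − (1−0.04)·∏(1−qᵢ) over the active causes.
P(high score) = 0.04·0.75·0.967 + 0.52·0.75·0.033 + 0.5008·0.25·0.967 + 0.7504·0.25·0.033 = 0.029010 + 0.012870 + 0.121068 + 0.006191 = 0.169139
The easy paper-present share is 0.012870 + 0.006191 = 0.019061.
P(easy paper | high score) = 0.019061 / 0.169139 ≈ 0.1127

P(easy paper | high score) ≈ 0.1127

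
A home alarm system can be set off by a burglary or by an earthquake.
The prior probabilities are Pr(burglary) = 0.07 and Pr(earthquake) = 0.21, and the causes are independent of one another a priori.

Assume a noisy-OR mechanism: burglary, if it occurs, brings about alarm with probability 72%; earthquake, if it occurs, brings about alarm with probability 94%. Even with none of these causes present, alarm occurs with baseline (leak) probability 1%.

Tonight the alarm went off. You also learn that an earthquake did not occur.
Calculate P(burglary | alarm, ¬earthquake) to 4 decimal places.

P(burglary | alarm, ¬earthquake) ≈ 0.8447

Under noisy-OR, P(alarm | causes) = 1 − (1−0.01)·∏(1−qᵢ) over the active causes.
P(alarm | ¬earthquake) = 0.01×0.93 + 0.7228×0.07 = 0.009300 + 0.050596 = 0.059896
Of this, 0.050596 comes from 0.7228×0.07 (the burglary=true cases).
So P(burglary | alarm, ¬earthquake) = 0.050596/0.059896 ≈ 0.8447.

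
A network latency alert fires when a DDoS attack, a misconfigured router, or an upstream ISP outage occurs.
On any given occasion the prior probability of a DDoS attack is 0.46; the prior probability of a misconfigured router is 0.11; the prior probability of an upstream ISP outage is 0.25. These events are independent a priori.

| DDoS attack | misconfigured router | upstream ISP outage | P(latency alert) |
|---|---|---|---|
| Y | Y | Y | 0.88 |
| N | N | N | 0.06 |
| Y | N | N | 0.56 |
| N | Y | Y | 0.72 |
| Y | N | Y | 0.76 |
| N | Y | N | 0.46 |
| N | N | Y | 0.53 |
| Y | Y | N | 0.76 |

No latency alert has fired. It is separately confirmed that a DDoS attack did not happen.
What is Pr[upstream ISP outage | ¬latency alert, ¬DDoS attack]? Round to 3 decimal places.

Pr[upstream ISP outage | ¬latency alert, ¬DDoS attack] ≈ 0.143

Weight on upstream ISP outage=true, given the evidence: 0.104575 + 0.007700 = 0.112275
The normalizing constant is 0.94·0.89·0.75 + 0.47·0.89·0.25 + 0.54·0.11·0.75 + 0.28·0.11·0.25 = 0.784275
Posterior = 0.112275 / 0.784275 ≈ 0.143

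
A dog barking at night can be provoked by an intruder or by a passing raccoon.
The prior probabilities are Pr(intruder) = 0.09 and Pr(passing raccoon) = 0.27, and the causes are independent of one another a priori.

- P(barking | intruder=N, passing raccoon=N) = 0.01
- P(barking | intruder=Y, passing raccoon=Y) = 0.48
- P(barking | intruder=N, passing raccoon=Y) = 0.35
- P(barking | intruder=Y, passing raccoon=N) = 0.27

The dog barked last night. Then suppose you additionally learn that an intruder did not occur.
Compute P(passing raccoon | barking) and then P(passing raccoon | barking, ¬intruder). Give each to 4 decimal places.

P(passing raccoon | barking) ≈ 0.8002; P(passing raccoon | barking, ¬intruder) ≈ 0.9283

Sum P(barking|·) weighted by the priors over the 4 (intruder, passing raccoon) configurations:
  P(barking) = 0.01*0.91*0.73 + 0.35*0.91*0.27 + 0.27*0.09*0.73 + 0.48*0.09*0.27
        = 0.006643 + 0.085995 + 0.017739 + 0.011664 = 0.122041
The terms with passing raccoon present sum to 0.097659, so
  P(passing raccoon | barking) = 0.097659 / 0.122041 ≈ 0.8002

With the extra evidence:
Sum P(barking|·) weighted by the priors over both values of passing raccoon:
  P(barking | ¬intruder) = 0.01*0.73 + 0.35*0.27
        = 0.007300 + 0.094500 = 0.101800
The terms with passing raccoon present sum to 0.094500, so
  P(passing raccoon | barking, ¬intruder) = 0.094500 / 0.101800 ≈ 0.9283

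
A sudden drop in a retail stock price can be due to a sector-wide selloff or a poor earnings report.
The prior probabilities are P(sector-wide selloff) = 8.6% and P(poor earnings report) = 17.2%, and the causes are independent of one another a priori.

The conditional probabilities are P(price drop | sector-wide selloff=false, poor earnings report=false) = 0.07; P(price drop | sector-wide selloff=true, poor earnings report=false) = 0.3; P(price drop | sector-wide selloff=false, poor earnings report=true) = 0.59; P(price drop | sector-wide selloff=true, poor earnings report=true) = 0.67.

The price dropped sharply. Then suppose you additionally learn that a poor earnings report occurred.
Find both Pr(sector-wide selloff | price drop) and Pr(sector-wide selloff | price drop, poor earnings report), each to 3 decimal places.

For the numerator, keep only sector-wide selloff=true terms: 0.021362 + 0.009911 = 0.031273
Normalizer over all consistent configurations: 0.07·0.914·0.828 + 0.59·0.914·0.172 + 0.3·0.086·0.828 + 0.67·0.086·0.172 = 0.177001
Posterior = 0.031273 / 0.177001 ≈ 0.177

With the extra evidence:
Enumerate both values of sector-wide selloff and weight by the priors:
  P(price drop | poor earnings report) = 0.59×0.914 + 0.67×0.086
        = 0.539260 + 0.057620 = 0.596880
The terms with sector-wide selloff present sum to 0.057620, so
  P(sector-wide selloff | price drop, poor earnings report) = 0.057620 / 0.596880 ≈ 0.097

Pr(sector-wide selloff | price drop) ≈ 0.177; Pr(sector-wide selloff | price drop, poor earnings report) ≈ 0.097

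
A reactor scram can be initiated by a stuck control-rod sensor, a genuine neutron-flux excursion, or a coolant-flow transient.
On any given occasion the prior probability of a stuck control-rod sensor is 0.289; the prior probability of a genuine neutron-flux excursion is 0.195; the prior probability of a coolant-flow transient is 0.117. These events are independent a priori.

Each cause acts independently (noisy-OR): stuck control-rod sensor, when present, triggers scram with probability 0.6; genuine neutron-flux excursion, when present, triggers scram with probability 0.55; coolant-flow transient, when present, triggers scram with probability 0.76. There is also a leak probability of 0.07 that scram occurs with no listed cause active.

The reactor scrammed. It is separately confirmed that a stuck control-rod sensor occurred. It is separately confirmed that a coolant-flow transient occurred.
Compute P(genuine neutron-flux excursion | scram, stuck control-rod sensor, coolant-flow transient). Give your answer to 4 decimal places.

P(genuine neutron-flux excursion | scram, stuck control-rod sensor, coolant-flow transient) ≈ 0.2034

Under noisy-OR, P(scram | causes) = 1 − (1−0.07)·∏(1−qᵢ) over the active causes.
P(scram | stuck control-rod sensor, coolant-flow transient) = 0.91072×0.805 + 0.959824×0.195 = 0.733130 + 0.187166 = 0.920296
Of this, 0.187166 comes from 0.959824×0.195 (the genuine neutron-flux excursion=true cases).
Hence the posterior is 0.187166/0.920296 ≈ 0.2034.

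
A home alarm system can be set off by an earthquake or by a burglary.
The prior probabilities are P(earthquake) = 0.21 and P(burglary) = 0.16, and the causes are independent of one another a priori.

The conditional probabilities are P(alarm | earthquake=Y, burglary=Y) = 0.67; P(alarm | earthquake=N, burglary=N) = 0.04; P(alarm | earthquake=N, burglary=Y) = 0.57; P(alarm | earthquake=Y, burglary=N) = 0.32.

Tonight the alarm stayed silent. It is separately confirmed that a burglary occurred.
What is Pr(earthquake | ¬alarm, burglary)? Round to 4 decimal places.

Pr(earthquake | ¬alarm, burglary) ≈ 0.1694

P(¬alarm | burglary) = 0.43·0.79 + 0.33·0.21 = 0.339700 + 0.069300 = 0.409000
Restricting to configurations with earthquake present: 0.33·0.21 = 0.069300.
P(earthquake | ¬alarm, burglary) = 0.069300 / 0.409000 ≈ 0.1694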